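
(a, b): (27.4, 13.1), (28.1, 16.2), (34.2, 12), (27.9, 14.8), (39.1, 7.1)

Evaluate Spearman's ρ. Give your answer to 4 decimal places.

-0.6000

Rank a: 1, 3, 4, 2, 5
Rank b: 3, 5, 2, 4, 1
d = rank(a) − rank(b): -2, -2, 2, -2, 4; Σd² = 32
ρ = 1 − 6Σd² / [n(n²−1)] = 1 − 6×32 / (5×24) = 1 − 192/120 ≈ -0.6000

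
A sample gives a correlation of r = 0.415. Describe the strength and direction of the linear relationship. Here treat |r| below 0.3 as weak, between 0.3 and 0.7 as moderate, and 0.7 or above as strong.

moderate positive

r = 0.415 > 0 so the relationship is positive.
|r| = 0.415, which falls in the moderate range.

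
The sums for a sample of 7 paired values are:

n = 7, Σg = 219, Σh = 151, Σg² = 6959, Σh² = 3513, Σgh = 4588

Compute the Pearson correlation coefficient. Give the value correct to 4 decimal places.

r = (nΣgh − ΣgΣh) / √[(nΣg² − (Σg)²)(nΣh² − (Σh)²)]
Numerator: 7×4588 − 219×151 = -953
Denominator: √[(48713 − 47961)(24591 − 22801)] = √[752 × 1790] = 1160.2069
r = -953 / 1160.2069 ≈ -0.8214

-0.8214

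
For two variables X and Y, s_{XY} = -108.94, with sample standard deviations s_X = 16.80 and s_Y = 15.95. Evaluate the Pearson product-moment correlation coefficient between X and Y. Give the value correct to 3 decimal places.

r = Cov(X,Y) / (s_X · s_Y) = -108.94 / (16.80 × 15.95)
  = -108.94 / 267.9600 ≈ -0.407

-0.407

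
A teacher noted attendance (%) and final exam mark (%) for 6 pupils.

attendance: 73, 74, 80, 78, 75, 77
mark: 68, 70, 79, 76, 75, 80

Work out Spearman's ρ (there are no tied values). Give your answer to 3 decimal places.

Rank attendance: 1, 2, 6, 5, 3, 4
Rank mark: 1, 2, 5, 4, 3, 6
d = rank(attendance) − rank(mark): 0, 0, 1, 1, 0, -2; Σd² = 6
ρ = 1 − 6Σd² / [n(n²−1)] = 1 − 6×6 / (6×35) = 1 − 36/210 ≈ 0.829

0.829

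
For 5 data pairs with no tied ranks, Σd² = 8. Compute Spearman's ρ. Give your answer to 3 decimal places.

ρ = 1 − 6Σd² / [n(n²−1)] = 1 − 6×8 / (5×24)
  = 1 − 48/120 = 1 − 0.4000 ≈ 0.600

0.600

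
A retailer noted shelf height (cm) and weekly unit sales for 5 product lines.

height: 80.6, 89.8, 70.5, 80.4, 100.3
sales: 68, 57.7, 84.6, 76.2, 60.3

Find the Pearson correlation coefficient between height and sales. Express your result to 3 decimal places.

-0.878

n = 5, Σx = 421.6, Σy = 346.8, Σx² = 36054.9, Σy² = 24552.98, Σxy = 28801.13
nΣxy − ΣxΣy = 144005.65 − 146210.88 = -2205.23
nΣx² − (Σx)² = 180274.5 − 177746.56 = 2527.94; nΣy² − (Σy)² = 122764.9 − 120270.24 = 2494.66
r = -2205.23 / √(2527.94 × 2494.66) = -2205.23 / 2511.2449 ≈ -0.878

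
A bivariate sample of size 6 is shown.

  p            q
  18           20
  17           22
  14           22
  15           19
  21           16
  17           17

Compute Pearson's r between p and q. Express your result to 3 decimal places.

-0.652

n = 6, Σp = 102, Σq = 116, Σp² = 1764, Σq² = 2274, Σpq = 1952
nΣpq − ΣpΣq = 11712 − 11832 = -120
nΣp² − (Σp)² = 10584 − 10404 = 180; nΣq² − (Σq)² = 13644 − 13456 = 188
r = -120 / √(180 × 188) = -120 / 183.9565 ≈ -0.652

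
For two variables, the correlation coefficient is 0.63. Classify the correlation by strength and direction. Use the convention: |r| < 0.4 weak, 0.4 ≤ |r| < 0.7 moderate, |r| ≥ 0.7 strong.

moderate positive

r = 0.63 > 0 so the relationship is positive.
|r| = 0.63, which falls in the moderate range.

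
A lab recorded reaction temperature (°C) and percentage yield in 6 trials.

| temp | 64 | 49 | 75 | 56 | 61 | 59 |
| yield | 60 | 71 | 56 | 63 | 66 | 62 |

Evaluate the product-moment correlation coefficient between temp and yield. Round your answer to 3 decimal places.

-0.901

n = 6, Σx = 364, Σy = 378, Σx² = 22460, Σy² = 23946, Σxy = 22731
nΣxy − ΣxΣy = 136386 − 137592 = -1206
nΣx² − (Σx)² = 134760 − 132496 = 2264; nΣy² − (Σy)² = 143676 − 142884 = 792
r = -1206 / √(2264 × 792) = -1206 / 1339.0624 ≈ -0.901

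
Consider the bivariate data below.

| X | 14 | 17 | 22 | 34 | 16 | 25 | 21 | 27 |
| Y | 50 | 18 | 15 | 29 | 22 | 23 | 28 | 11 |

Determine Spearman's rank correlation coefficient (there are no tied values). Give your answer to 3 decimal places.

Rank X: 1, 3, 5, 8, 2, 6, 4, 7
Rank Y: 8, 3, 2, 7, 4, 5, 6, 1
d = rank(X) − rank(Y): -7, 0, 3, 1, -2, 1, -2, 6; Σd² = 104
ρ = 1 − 6Σd² / [n(n²−1)] = 1 − 6×104 / (8×63) = 1 − 624/504 ≈ -0.238

-0.238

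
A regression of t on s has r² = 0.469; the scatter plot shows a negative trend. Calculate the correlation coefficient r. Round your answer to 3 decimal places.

|r| = √0.469 = 0.685
The association is negative, so r = −0.685.

-0.685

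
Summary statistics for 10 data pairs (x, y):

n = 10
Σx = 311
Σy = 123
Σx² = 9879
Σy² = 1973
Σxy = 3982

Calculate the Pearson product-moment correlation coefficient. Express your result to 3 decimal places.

0.508

r = (nΣxy − ΣxΣy) / √[(nΣx² − (Σx)²)(nΣy² − (Σy)²)]
Numerator: 10×3982 − 311×123 = 1567
Denominator: √[(98790 − 96721)(19730 − 15129)] = √[2069 × 4601] = 3085.3637
r = 1567 / 3085.3637 ≈ 0.508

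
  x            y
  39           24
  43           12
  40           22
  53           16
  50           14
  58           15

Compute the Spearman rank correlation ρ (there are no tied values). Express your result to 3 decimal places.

-0.486

Rank x: 1, 3, 2, 5, 4, 6
Rank y: 6, 1, 5, 4, 2, 3
d = rank(x) − rank(y): -5, 2, -3, 1, 2, 3; Σd² = 52
ρ = 1 − 6Σd² / [n(n²−1)] = 1 − 6×52 / (6×35) = 1 − 312/210 ≈ -0.486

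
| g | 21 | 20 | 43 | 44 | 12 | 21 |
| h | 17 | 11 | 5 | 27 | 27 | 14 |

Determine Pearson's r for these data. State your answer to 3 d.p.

n = 6, Σg = 161, Σh = 101, Σg² = 5211, Σh² = 2089, Σgh = 2598
nΣgh − ΣgΣh = 15588 − 16261 = -673
nΣg² − (Σg)² = 31266 − 25921 = 5345; nΣh² − (Σh)² = 12534 − 10201 = 2333
r = -673 / √(5345 × 2333) = -673 / 3531.2724 ≈ -0.191

-0.191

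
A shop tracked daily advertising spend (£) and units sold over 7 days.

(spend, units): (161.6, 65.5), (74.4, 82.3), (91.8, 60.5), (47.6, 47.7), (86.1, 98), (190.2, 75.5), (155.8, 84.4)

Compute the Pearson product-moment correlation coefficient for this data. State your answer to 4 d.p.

n = 7, Σx = 807.5, Σy = 513.9, Σx² = 110205.81, Σy² = 39426.69, Σxy = 60479.76
nΣxy − ΣxΣy = 423358.32 − 414974.25 = 8384.07
nΣx² − (Σx)² = 771440.67 − 652056.25 = 119384.42; nΣy² − (Σy)² = 275986.83 − 264093.21 = 11893.62
r = 8384.07 / √(119384.42 × 11893.62) = 8384.07 / 37681.7320 ≈ 0.2225

0.2225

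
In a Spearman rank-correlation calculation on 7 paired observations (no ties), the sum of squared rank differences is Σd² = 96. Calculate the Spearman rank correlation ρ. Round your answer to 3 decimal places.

ρ = 1 − 6Σd² / [n(n²−1)] = 1 − 6×96 / (7×48)
  = 1 − 576/336 = 1 − 1.7143 ≈ -0.714

-0.714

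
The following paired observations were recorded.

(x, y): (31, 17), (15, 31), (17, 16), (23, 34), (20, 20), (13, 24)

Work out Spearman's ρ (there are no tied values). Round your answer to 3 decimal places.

-0.143

Rank x: 6, 2, 3, 5, 4, 1
Rank y: 2, 5, 1, 6, 3, 4
d = rank(x) − rank(y): 4, -3, 2, -1, 1, -3; Σd² = 40
ρ = 1 − 6Σd² / [n(n²−1)] = 1 − 6×40 / (6×35) = 1 − 240/210 ≈ -0.143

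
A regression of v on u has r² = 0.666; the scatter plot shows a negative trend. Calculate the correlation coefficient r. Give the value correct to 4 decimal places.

|r| = √0.666 = 0.8161
The association is negative, so r = −0.8161.

-0.8161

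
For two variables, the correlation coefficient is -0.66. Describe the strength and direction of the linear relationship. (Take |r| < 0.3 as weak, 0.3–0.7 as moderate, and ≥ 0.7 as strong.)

moderate negative

r = -0.66 < 0 so the relationship is negative.
|r| = 0.66, which falls in the moderate range.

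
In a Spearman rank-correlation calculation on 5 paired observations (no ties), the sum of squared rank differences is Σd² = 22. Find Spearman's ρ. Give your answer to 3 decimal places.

-0.100

ρ = 1 − 6Σd² / [n(n²−1)] = 1 − 6×22 / (5×24)
  = 1 − 132/120 = 1 − 1.1000 ≈ -0.100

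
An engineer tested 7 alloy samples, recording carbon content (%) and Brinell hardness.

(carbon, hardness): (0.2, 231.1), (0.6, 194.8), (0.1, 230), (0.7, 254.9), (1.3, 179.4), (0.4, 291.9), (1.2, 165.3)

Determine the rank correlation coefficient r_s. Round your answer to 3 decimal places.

Rank carbon: 2, 4, 1, 5, 7, 3, 6
Rank hardness: 5, 3, 4, 6, 2, 7, 1
d = rank(carbon) − rank(hardness): -3, 1, -3, -1, 5, -4, 5; Σd² = 86
ρ = 1 − 6Σd² / [n(n²−1)] = 1 − 6×86 / (7×48) = 1 − 516/336 ≈ -0.536

-0.536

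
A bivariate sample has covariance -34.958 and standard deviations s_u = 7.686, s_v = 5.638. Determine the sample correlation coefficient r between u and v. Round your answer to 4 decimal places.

-0.8067

r = Cov(u,v) / (s_u · s_v) = -34.958 / (7.686 × 5.638)
  = -34.958 / 43.3337 ≈ -0.8067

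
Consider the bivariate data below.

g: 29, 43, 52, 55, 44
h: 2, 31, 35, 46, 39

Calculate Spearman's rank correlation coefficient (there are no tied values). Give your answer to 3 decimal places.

0.900

Rank g: 1, 2, 4, 5, 3
Rank h: 1, 2, 3, 5, 4
d = rank(g) − rank(h): 0, 0, 1, 0, -1; Σd² = 2
ρ = 1 − 6Σd² / [n(n²−1)] = 1 − 6×2 / (5×24) = 1 − 12/120 ≈ 0.900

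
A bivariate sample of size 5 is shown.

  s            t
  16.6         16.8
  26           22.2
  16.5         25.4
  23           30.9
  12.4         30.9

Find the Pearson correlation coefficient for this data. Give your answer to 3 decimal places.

n = 5, Σs = 94.5, Σt = 126.2, Σs² = 1906.57, Σt² = 3329.86, Σst = 2369.04
nΣst − ΣsΣt = 11845.2 − 11925.9 = -80.7
nΣs² − (Σs)² = 9532.85 − 8930.25 = 602.6; nΣt² − (Σt)² = 16649.3 − 15926.44 = 722.86
r = -80.7 / √(602.6 × 722.86) = -80.7 / 659.9965 ≈ -0.122

-0.122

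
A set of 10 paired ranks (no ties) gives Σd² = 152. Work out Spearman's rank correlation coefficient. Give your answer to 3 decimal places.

ρ = 1 − 6Σd² / [n(n²−1)] = 1 − 6×152 / (10×99)
  = 1 − 912/990 = 1 − 0.9212 ≈ 0.079

0.079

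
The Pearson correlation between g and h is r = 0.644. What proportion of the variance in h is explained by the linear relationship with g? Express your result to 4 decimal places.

r² = (0.644)² = 0.4147

0.4147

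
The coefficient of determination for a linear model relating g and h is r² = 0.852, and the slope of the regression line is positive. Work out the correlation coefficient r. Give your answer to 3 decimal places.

0.923

|r| = √0.852 = 0.923
The association is positive, so r = 0.923.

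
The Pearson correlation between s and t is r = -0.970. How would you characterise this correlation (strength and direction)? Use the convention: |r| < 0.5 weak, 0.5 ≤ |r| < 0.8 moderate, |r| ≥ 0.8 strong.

r = -0.970 < 0 so the relationship is negative.
|r| = 0.970, which falls in the strong range.

strong negative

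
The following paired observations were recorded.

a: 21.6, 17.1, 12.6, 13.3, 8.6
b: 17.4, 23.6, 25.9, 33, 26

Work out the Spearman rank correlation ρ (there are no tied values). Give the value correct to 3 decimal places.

Rank a: 5, 4, 2, 3, 1
Rank b: 1, 2, 3, 5, 4
d = rank(a) − rank(b): 4, 2, -1, -2, -3; Σd² = 34
ρ = 1 − 6Σd² / [n(n²−1)] = 1 − 6×34 / (5×24) = 1 − 204/120 ≈ -0.700

-0.700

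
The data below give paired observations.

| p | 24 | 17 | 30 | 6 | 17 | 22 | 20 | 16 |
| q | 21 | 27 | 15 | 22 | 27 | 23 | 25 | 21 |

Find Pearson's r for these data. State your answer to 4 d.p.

n = 8, Σp = 152, Σq = 181, Σp² = 3230, Σq² = 4203, Σpq = 3346
nΣpq − ΣpΣq = 26768 − 27512 = -744
nΣp² − (Σp)² = 25840 − 23104 = 2736; nΣq² − (Σq)² = 33624 − 32761 = 863
r = -744 / √(2736 × 863) = -744 / 1536.6093 ≈ -0.4842

-0.4842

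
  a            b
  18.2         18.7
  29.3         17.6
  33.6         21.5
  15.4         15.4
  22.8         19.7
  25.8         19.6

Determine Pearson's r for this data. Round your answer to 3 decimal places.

0.701

n = 6, Σa = 145.1, Σb = 112.5, Σa² = 3741.33, Σb² = 2131.11, Σab = 2770.42
nΣab − ΣaΣb = 16622.52 − 16323.75 = 298.77
nΣa² − (Σa)² = 22447.98 − 21054.01 = 1393.97; nΣb² − (Σb)² = 12786.66 − 12656.25 = 130.41
r = 298.77 / √(1393.97 × 130.41) = 298.77 / 426.3656 ≈ 0.701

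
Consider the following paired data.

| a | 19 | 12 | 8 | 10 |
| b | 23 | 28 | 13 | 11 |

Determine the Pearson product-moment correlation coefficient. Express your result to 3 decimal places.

0.587

n = 4, Σa = 49, Σb = 75, Σa² = 669, Σb² = 1603, Σab = 987
nΣab − ΣaΣb = 3948 − 3675 = 273
nΣa² − (Σa)² = 2676 − 2401 = 275; nΣb² − (Σb)² = 6412 − 5625 = 787
r = 273 / √(275 × 787) = 273 / 465.2150 ≈ 0.587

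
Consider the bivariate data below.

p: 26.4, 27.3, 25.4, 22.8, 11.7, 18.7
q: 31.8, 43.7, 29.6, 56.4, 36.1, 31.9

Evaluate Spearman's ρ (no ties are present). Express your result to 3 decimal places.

-0.086

Rank p: 5, 6, 4, 3, 1, 2
Rank q: 2, 5, 1, 6, 4, 3
d = rank(p) − rank(q): 3, 1, 3, -3, -3, -1; Σd² = 38
ρ = 1 − 6Σd² / [n(n²−1)] = 1 − 6×38 / (6×35) = 1 − 228/210 ≈ -0.086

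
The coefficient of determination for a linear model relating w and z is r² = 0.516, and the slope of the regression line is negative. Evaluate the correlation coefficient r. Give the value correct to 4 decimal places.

-0.7183

|r| = √0.516 = 0.7183
The association is negative, so r = −0.7183.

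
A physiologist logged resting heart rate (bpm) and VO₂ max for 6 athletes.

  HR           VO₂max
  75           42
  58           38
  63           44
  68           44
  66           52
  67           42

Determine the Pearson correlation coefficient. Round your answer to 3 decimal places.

0.217

n = 6, Σx = 397, Σy = 262, Σx² = 26427, Σy² = 11548, Σxy = 17364
nΣxy − ΣxΣy = 104184 − 104014 = 170
nΣx² − (Σx)² = 158562 − 157609 = 953; nΣy² − (Σy)² = 69288 − 68644 = 644
r = 170 / √(953 × 644) = 170 / 783.4105 ≈ 0.217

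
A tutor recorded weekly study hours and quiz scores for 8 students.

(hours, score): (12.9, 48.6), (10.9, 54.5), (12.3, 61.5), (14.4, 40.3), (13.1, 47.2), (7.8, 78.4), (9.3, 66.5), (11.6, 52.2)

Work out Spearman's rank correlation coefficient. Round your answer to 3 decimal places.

Rank hours: 6, 3, 5, 8, 7, 1, 2, 4
Rank score: 3, 5, 6, 1, 2, 8, 7, 4
d = rank(hours) − rank(score): 3, -2, -1, 7, 5, -7, -5, 0; Σd² = 162
ρ = 1 − 6Σd² / [n(n²−1)] = 1 − 6×162 / (8×63) = 1 − 972/504 ≈ -0.929

-0.929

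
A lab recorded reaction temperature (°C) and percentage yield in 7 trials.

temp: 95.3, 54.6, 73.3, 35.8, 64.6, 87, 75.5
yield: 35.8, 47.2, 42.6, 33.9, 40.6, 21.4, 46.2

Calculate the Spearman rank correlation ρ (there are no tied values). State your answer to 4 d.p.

Rank temp: 7, 2, 4, 1, 3, 6, 5
Rank yield: 3, 7, 5, 2, 4, 1, 6
d = rank(temp) − rank(yield): 4, -5, -1, -1, -1, 5, -1; Σd² = 70
ρ = 1 − 6Σd² / [n(n²−1)] = 1 − 6×70 / (7×48) = 1 − 420/336 ≈ -0.2500

-0.2500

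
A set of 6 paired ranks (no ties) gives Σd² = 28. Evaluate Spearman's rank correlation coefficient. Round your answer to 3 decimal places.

ρ = 1 − 6Σd² / [n(n²−1)] = 1 − 6×28 / (6×35)
  = 1 − 168/210 = 1 − 0.8000 ≈ 0.200

0.200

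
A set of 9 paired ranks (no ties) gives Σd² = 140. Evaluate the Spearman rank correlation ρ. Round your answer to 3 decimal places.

ρ = 1 − 6Σd² / [n(n²−1)] = 1 − 6×140 / (9×80)
  = 1 − 840/720 = 1 − 1.1667 ≈ -0.167

-0.167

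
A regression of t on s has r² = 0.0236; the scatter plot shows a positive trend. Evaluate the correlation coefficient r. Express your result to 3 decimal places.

|r| = √0.0236 = 0.154
The association is positive, so r = 0.154.

0.154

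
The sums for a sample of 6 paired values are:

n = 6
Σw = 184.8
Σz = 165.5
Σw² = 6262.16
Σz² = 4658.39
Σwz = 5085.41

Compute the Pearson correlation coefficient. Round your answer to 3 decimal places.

r = (nΣwz − ΣwΣz) / √[(nΣw² − (Σw)²)(nΣz² − (Σz)²)]
Numerator: 6×5085.41 − 184.8×165.5 = -71.94
Denominator: √[(37572.96 − 34151.04)(27950.34 − 27390.25)] = √[3421.92 × 560.09] = 1384.4072
r = -71.94 / 1384.4072 ≈ -0.052

-0.052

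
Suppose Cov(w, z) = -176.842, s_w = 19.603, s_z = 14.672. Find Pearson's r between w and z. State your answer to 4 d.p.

r = Cov(w,z) / (s_w · s_z) = -176.842 / (19.603 × 14.672)
  = -176.842 / 287.6152 ≈ -0.6149

-0.6149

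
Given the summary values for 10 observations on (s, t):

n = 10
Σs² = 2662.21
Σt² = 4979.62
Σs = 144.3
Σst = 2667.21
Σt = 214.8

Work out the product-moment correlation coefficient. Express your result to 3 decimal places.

r = (nΣst − ΣsΣt) / √[(nΣs² − (Σs)²)(nΣt² − (Σt)²)]
Numerator: 10×2667.21 − 144.3×214.8 = -4323.54
Denominator: √[(26622.1 − 20822.49)(49796.2 − 46139.04)] = √[5799.61 × 3657.16] = 4605.4426
r = -4323.54 / 4605.4426 ≈ -0.939

-0.939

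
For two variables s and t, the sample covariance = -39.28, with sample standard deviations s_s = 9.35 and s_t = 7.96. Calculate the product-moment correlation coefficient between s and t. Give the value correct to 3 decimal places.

-0.528

r = Cov(s,t) / (s_s · s_t) = -39.28 / (9.35 × 7.96)
  = -39.28 / 74.4260 ≈ -0.528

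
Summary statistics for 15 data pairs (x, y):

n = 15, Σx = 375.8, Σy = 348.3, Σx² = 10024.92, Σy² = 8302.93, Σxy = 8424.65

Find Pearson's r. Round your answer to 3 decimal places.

-0.832

r = (nΣxy − ΣxΣy) / √[(nΣx² − (Σx)²)(nΣy² − (Σy)²)]
Numerator: 15×8424.65 − 375.8×348.3 = -4521.39
Denominator: √[(150373.8 − 141225.64)(124543.95 − 121312.89)] = √[9148.16 × 3231.06] = 5436.7503
r = -4521.39 / 5436.7503 ≈ -0.832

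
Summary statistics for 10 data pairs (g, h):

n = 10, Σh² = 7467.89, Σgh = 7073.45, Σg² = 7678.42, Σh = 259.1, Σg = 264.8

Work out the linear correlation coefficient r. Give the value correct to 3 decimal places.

r = (nΣgh − ΣgΣh) / √[(nΣg² − (Σg)²)(nΣh² − (Σh)²)]
Numerator: 10×7073.45 − 264.8×259.1 = 2124.82
Denominator: √[(76784.2 − 70119.04)(74678.9 − 67132.81)] = √[6665.16 × 7546.09] = 7091.9600
r = 2124.82 / 7091.9600 ≈ 0.300

0.300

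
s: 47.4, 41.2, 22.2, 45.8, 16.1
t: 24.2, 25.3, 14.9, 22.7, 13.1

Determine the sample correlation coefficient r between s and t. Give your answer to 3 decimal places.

n = 5, Σs = 172.7, Σt = 100.2, Σs² = 6793.89, Σt² = 2134.64, Σst = 3770.79
nΣst − ΣsΣt = 18853.95 − 17304.54 = 1549.41
nΣs² − (Σs)² = 33969.45 − 29825.29 = 4144.16; nΣt² − (Σt)² = 10673.2 − 10040.04 = 633.16
r = 1549.41 / √(4144.16 × 633.16) = 1549.41 / 1619.8507 ≈ 0.957

0.957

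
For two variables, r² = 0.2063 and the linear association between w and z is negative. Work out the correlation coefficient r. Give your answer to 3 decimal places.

-0.454

|r| = √0.2063 = 0.454
The association is negative, so r = −0.454.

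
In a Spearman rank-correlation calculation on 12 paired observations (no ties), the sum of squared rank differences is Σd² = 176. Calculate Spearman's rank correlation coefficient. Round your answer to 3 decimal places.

ρ = 1 − 6Σd² / [n(n²−1)] = 1 − 6×176 / (12×143)
  = 1 − 1056/1716 = 1 − 0.6154 ≈ 0.385

0.385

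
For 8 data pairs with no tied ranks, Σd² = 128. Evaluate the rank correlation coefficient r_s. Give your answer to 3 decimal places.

-0.524

ρ = 1 − 6Σd² / [n(n²−1)] = 1 − 6×128 / (8×63)
  = 1 − 768/504 = 1 − 1.5238 ≈ -0.524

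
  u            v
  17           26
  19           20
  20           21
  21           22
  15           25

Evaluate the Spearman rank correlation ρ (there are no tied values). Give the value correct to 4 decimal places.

-0.5000

Rank u: 2, 3, 4, 5, 1
Rank v: 5, 1, 2, 3, 4
d = rank(u) − rank(v): -3, 2, 2, 2, -3; Σd² = 30
ρ = 1 − 6Σd² / [n(n²−1)] = 1 − 6×30 / (5×24) = 1 − 180/120 ≈ -0.5000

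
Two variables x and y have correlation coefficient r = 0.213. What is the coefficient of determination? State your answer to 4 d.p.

r² = (0.213)² = 0.0454

0.0454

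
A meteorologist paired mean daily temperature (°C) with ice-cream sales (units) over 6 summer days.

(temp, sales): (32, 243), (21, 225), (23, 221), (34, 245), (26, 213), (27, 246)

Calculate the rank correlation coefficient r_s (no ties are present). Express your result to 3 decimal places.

0.600

Rank temp: 5, 1, 2, 6, 3, 4
Rank sales: 4, 3, 2, 5, 1, 6
d = rank(temp) − rank(sales): 1, -2, 0, 1, 2, -2; Σd² = 14
ρ = 1 − 6Σd² / [n(n²−1)] = 1 − 6×14 / (6×35) = 1 − 84/210 ≈ 0.600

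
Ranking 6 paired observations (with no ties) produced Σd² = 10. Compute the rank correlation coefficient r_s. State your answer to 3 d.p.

0.714

ρ = 1 − 6Σd² / [n(n²−1)] = 1 − 6×10 / (6×35)
  = 1 − 60/210 = 1 − 0.2857 ≈ 0.714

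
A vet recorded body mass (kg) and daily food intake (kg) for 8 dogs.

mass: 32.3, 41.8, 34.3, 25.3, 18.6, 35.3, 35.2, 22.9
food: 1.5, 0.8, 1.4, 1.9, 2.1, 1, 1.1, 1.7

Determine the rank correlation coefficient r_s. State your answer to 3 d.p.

Rank mass: 4, 8, 5, 3, 1, 7, 6, 2
Rank food: 5, 1, 4, 7, 8, 2, 3, 6
d = rank(mass) − rank(food): -1, 7, 1, -4, -7, 5, 3, -4; Σd² = 166
ρ = 1 − 6Σd² / [n(n²−1)] = 1 − 6×166 / (8×63) = 1 − 996/504 ≈ -0.976

-0.976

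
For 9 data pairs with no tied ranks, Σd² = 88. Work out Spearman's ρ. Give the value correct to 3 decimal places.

0.267

ρ = 1 − 6Σd² / [n(n²−1)] = 1 − 6×88 / (9×80)
  = 1 − 528/720 = 1 − 0.7333 ≈ 0.267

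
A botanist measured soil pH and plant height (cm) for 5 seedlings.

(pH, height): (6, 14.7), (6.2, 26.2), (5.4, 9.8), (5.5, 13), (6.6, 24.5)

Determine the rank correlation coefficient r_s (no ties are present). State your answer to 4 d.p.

0.9000

Rank pH: 3, 4, 1, 2, 5
Rank height: 3, 5, 1, 2, 4
d = rank(pH) − rank(height): 0, -1, 0, 0, 1; Σd² = 2
ρ = 1 − 6Σd² / [n(n²−1)] = 1 − 6×2 / (5×24) = 1 − 12/120 ≈ 0.9000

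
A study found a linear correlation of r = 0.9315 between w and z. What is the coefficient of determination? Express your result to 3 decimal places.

0.868

r² = (0.9315)² = 0.868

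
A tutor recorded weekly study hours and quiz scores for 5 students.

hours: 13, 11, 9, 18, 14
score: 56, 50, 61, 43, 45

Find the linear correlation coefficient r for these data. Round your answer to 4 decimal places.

n = 5, Σx = 65, Σy = 255, Σx² = 891, Σy² = 13231, Σxy = 3231
nΣxy − ΣxΣy = 16155 − 16575 = -420
nΣx² − (Σx)² = 4455 − 4225 = 230; nΣy² − (Σy)² = 66155 − 65025 = 1130
r = -420 / √(230 × 1130) = -420 / 509.8039 ≈ -0.8238

-0.8238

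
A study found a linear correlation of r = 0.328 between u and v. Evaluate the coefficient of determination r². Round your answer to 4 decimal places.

0.1076

r² = (0.328)² = 0.1076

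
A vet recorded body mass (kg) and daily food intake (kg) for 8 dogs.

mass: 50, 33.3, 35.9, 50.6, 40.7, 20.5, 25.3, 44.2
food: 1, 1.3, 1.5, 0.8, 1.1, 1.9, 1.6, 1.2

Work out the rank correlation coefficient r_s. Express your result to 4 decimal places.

-0.9524

Rank mass: 7, 3, 4, 8, 5, 1, 2, 6
Rank food: 2, 5, 6, 1, 3, 8, 7, 4
d = rank(mass) − rank(food): 5, -2, -2, 7, 2, -7, -5, 2; Σd² = 164
ρ = 1 − 6Σd² / [n(n²−1)] = 1 − 6×164 / (8×63) = 1 − 984/504 ≈ -0.9524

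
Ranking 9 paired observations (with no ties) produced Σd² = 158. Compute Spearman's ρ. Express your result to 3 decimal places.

ρ = 1 − 6Σd² / [n(n²−1)] = 1 − 6×158 / (9×80)
  = 1 − 948/720 = 1 − 1.3167 ≈ -0.317

-0.317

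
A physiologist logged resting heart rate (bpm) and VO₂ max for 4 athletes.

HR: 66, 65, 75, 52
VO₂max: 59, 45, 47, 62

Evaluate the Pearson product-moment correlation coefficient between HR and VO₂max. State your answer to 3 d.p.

n = 4, Σx = 258, Σy = 213, Σx² = 16910, Σy² = 11559, Σxy = 13568
nΣxy − ΣxΣy = 54272 − 54954 = -682
nΣx² − (Σx)² = 67640 − 66564 = 1076; nΣy² − (Σy)² = 46236 − 45369 = 867
r = -682 / √(1076 × 867) = -682 / 965.8633 ≈ -0.706

-0.706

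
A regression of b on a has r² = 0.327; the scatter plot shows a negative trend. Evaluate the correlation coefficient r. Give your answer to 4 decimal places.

|r| = √0.327 = 0.5718
The association is negative, so r = −0.5718.

-0.5718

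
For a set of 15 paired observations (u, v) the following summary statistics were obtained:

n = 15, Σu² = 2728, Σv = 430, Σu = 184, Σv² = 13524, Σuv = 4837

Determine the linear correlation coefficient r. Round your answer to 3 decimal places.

-0.583

r = (nΣuv − ΣuΣv) / √[(nΣu² − (Σu)²)(nΣv² − (Σv)²)]
Numerator: 15×4837 − 184×430 = -6565
Denominator: √[(40920 − 33856)(202860 − 184900)] = √[7064 × 17960] = 11263.6335
r = -6565 / 11263.6335 ≈ -0.583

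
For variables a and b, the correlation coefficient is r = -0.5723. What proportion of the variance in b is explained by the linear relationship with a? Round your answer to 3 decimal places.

0.328

r² = (-0.5723)² = 0.328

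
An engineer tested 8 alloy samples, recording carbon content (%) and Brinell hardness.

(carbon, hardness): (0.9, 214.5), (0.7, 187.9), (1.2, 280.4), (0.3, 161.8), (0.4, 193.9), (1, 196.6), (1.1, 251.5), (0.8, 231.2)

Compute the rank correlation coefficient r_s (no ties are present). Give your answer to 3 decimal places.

0.881

Rank carbon: 5, 3, 8, 1, 2, 6, 7, 4
Rank hardness: 5, 2, 8, 1, 3, 4, 7, 6
d = rank(carbon) − rank(hardness): 0, 1, 0, 0, -1, 2, 0, -2; Σd² = 10
ρ = 1 − 6Σd² / [n(n²−1)] = 1 − 6×10 / (8×63) = 1 − 60/504 ≈ 0.881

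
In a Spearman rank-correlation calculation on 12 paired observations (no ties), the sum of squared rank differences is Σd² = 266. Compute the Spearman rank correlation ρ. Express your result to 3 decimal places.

0.070

ρ = 1 − 6Σd² / [n(n²−1)] = 1 − 6×266 / (12×143)
  = 1 − 1596/1716 = 1 − 0.9301 ≈ 0.070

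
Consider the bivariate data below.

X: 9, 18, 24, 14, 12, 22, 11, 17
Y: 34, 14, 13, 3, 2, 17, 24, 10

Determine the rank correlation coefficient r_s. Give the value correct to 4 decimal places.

-0.2381

Rank X: 1, 6, 8, 4, 3, 7, 2, 5
Rank Y: 8, 5, 4, 2, 1, 6, 7, 3
d = rank(X) − rank(Y): -7, 1, 4, 2, 2, 1, -5, 2; Σd² = 104
ρ = 1 − 6Σd² / [n(n²−1)] = 1 − 6×104 / (8×63) = 1 − 624/504 ≈ -0.2381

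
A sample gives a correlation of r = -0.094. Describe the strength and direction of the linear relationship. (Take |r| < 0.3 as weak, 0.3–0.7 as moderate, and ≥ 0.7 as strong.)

r = -0.094 < 0 so the relationship is negative.
|r| = 0.094, which falls in the weak range.

weak negative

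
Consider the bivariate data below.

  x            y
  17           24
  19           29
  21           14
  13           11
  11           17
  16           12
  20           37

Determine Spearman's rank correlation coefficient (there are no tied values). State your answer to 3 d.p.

Rank x: 4, 5, 7, 2, 1, 3, 6
Rank y: 5, 6, 3, 1, 4, 2, 7
d = rank(x) − rank(y): -1, -1, 4, 1, -3, 1, -1; Σd² = 30
ρ = 1 − 6Σd² / [n(n²−1)] = 1 − 6×30 / (7×48) = 1 − 180/336 ≈ 0.464

0.464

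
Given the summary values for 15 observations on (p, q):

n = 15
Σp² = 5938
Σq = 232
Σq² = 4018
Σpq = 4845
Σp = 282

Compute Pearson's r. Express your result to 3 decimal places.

0.924

r = (nΣpq − ΣpΣq) / √[(nΣp² − (Σp)²)(nΣq² − (Σq)²)]
Numerator: 15×4845 − 282×232 = 7251
Denominator: √[(89070 − 79524)(60270 − 53824)] = √[9546 × 6446] = 7844.3302
r = 7251 / 7844.3302 ≈ 0.924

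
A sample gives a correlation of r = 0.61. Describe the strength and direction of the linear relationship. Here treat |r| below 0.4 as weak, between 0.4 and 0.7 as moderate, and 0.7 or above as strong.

moderate positive

r = 0.61 > 0 so the relationship is positive.
|r| = 0.61, which falls in the moderate range.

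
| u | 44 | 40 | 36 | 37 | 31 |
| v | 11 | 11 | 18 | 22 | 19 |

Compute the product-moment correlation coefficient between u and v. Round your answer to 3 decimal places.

-0.736

n = 5, Σu = 188, Σv = 81, Σu² = 7162, Σv² = 1411, Σuv = 2975
nΣuv − ΣuΣv = 14875 − 15228 = -353
nΣu² − (Σu)² = 35810 − 35344 = 466; nΣv² − (Σv)² = 7055 − 6561 = 494
r = -353 / √(466 × 494) = -353 / 479.7958 ≈ -0.736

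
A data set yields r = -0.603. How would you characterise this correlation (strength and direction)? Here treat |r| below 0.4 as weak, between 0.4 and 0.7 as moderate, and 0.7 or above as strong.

moderate negative

r = -0.603 < 0 so the relationship is negative.
|r| = 0.603, which falls in the moderate range.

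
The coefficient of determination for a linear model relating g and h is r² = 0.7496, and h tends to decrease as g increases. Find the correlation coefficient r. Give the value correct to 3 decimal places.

-0.866

|r| = √0.7496 = 0.866
The association is negative, so r = −0.866.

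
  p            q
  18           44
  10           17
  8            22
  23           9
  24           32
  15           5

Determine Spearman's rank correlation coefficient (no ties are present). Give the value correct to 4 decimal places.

0.2000

Rank p: 4, 2, 1, 5, 6, 3
Rank q: 6, 3, 4, 2, 5, 1
d = rank(p) − rank(q): -2, -1, -3, 3, 1, 2; Σd² = 28
ρ = 1 − 6Σd² / [n(n²−1)] = 1 − 6×28 / (6×35) = 1 − 168/210 ≈ 0.2000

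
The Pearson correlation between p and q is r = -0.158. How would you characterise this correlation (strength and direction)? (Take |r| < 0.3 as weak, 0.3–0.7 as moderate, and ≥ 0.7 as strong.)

r = -0.158 < 0 so the relationship is negative.
|r| = 0.158, which falls in the weak range.

weak negative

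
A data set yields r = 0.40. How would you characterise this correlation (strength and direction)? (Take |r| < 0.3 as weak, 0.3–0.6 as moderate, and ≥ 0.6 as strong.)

r = 0.40 > 0 so the relationship is positive.
|r| = 0.40, which falls in the moderate range.

moderate positive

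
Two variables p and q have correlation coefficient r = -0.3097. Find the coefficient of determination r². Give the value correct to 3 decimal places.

0.096

r² = (-0.3097)² = 0.096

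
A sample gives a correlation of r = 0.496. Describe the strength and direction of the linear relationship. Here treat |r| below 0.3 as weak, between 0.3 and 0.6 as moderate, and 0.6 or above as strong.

r = 0.496 > 0 so the relationship is positive.
|r| = 0.496, which falls in the moderate range.

moderate positive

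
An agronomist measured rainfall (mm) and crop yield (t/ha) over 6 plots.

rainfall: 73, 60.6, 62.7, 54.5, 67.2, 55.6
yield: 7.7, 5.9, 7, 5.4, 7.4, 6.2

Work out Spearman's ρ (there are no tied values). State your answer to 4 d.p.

Rank rainfall: 6, 3, 4, 1, 5, 2
Rank yield: 6, 2, 4, 1, 5, 3
d = rank(rainfall) − rank(yield): 0, 1, 0, 0, 0, -1; Σd² = 2
ρ = 1 − 6Σd² / [n(n²−1)] = 1 − 6×2 / (6×35) = 1 − 12/210 ≈ 0.9429

0.9429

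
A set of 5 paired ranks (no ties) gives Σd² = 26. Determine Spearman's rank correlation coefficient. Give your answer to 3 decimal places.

-0.300

ρ = 1 − 6Σd² / [n(n²−1)] = 1 − 6×26 / (5×24)
  = 1 − 156/120 = 1 − 1.3000 ≈ -0.300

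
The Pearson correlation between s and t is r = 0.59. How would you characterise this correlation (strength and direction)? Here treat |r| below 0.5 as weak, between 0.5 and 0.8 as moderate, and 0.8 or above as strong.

r = 0.59 > 0 so the relationship is positive.
|r| = 0.59, which falls in the moderate range.

moderate positive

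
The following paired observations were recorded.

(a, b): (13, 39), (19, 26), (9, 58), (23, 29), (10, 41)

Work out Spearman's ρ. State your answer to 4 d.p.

Rank a: 3, 4, 1, 5, 2
Rank b: 3, 1, 5, 2, 4
d = rank(a) − rank(b): 0, 3, -4, 3, -2; Σd² = 38
ρ = 1 − 6Σd² / [n(n²−1)] = 1 − 6×38 / (5×24) = 1 − 228/120 ≈ -0.9000

-0.9000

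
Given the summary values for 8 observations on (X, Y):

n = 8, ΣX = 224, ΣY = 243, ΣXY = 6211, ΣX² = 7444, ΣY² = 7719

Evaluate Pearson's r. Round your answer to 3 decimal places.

-0.942

r = (nΣXY − ΣXΣY) / √[(nΣX² − (ΣX)²)(nΣY² − (ΣY)²)]
Numerator: 8×6211 − 224×243 = -4744
Denominator: √[(59552 − 50176)(61752 − 59049)] = √[9376 × 2703] = 5034.2157
r = -4744 / 5034.2157 ≈ -0.942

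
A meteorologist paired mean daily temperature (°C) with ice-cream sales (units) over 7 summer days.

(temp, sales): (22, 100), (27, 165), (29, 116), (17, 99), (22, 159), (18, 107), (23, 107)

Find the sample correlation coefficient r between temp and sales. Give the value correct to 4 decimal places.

0.4555

n = 7, Σx = 158, Σy = 853, Σx² = 3680, Σy² = 108661, Σxy = 19587
nΣxy − ΣxΣy = 137109 − 134774 = 2335
nΣx² − (Σx)² = 25760 − 24964 = 796; nΣy² − (Σy)² = 760627 − 727609 = 33018
r = 2335 / √(796 × 33018) = 2335 / 5126.6293 ≈ 0.4555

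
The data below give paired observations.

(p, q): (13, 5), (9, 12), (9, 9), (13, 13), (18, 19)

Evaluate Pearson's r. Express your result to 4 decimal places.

n = 5, Σp = 62, Σq = 58, Σp² = 824, Σq² = 780, Σpq = 765
nΣpq − ΣpΣq = 3825 − 3596 = 229
nΣp² − (Σp)² = 4120 − 3844 = 276; nΣq² − (Σq)² = 3900 − 3364 = 536
r = 229 / √(276 × 536) = 229 / 384.6245 ≈ 0.5954

0.5954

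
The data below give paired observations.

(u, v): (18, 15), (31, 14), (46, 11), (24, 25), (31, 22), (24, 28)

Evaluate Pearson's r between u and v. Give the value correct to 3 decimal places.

-0.520

n = 6, Σu = 174, Σv = 115, Σu² = 5514, Σv² = 2435, Σuv = 3164
nΣuv − ΣuΣv = 18984 − 20010 = -1026
nΣu² − (Σu)² = 33084 − 30276 = 2808; nΣv² − (Σv)² = 14610 − 13225 = 1385
r = -1026 / √(2808 × 1385) = -1026 / 1972.0750 ≈ -0.520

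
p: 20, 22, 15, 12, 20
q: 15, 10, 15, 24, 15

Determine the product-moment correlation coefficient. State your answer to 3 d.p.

-0.870

n = 5, Σp = 89, Σq = 79, Σp² = 1653, Σq² = 1351, Σpq = 1333
nΣpq − ΣpΣq = 6665 − 7031 = -366
nΣp² − (Σp)² = 8265 − 7921 = 344; nΣq² − (Σq)² = 6755 − 6241 = 514
r = -366 / √(344 × 514) = -366 / 420.4949 ≈ -0.870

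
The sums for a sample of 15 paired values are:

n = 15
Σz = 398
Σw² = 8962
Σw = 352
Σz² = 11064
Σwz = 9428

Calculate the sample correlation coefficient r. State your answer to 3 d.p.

r = (nΣwz − ΣwΣz) / √[(nΣw² − (Σw)²)(nΣz² − (Σz)²)]
Numerator: 15×9428 − 352×398 = 1324
Denominator: √[(134430 − 123904)(165960 − 158404)] = √[10526 × 7556] = 8918.2092
r = 1324 / 8918.2092 ≈ 0.148

0.148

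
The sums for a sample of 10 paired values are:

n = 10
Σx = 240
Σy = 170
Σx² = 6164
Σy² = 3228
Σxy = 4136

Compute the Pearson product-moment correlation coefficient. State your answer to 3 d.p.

0.152

r = (nΣxy − ΣxΣy) / √[(nΣx² − (Σx)²)(nΣy² − (Σy)²)]
Numerator: 10×4136 − 240×170 = 560
Denominator: √[(61640 − 57600)(32280 − 28900)] = √[4040 × 3380] = 3695.2943
r = 560 / 3695.2943 ≈ 0.152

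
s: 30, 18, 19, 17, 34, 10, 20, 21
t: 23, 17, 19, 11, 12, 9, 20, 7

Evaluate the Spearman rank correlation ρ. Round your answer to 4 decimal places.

0.3333

Rank s: 7, 3, 4, 2, 8, 1, 5, 6
Rank t: 8, 5, 6, 3, 4, 2, 7, 1
d = rank(s) − rank(t): -1, -2, -2, -1, 4, -1, -2, 5; Σd² = 56
ρ = 1 − 6Σd² / [n(n²−1)] = 1 − 6×56 / (8×63) = 1 − 336/504 ≈ 0.3333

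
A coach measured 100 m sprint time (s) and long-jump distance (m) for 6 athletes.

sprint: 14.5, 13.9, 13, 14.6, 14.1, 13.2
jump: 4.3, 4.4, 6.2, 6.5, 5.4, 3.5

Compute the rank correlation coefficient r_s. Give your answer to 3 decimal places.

Rank sprint: 5, 3, 1, 6, 4, 2
Rank jump: 2, 3, 5, 6, 4, 1
d = rank(sprint) − rank(jump): 3, 0, -4, 0, 0, 1; Σd² = 26
ρ = 1 − 6Σd² / [n(n²−1)] = 1 − 6×26 / (6×35) = 1 − 156/210 ≈ 0.257

0.257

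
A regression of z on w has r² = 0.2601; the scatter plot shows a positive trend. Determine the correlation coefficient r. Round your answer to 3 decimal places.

|r| = √0.2601 = 0.510
The association is positive, so r = 0.510.

0.510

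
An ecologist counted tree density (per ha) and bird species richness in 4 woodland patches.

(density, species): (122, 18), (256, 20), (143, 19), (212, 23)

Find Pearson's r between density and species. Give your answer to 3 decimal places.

n = 4, Σx = 733, Σy = 80, Σx² = 145813, Σy² = 1614, Σxy = 14909
nΣxy − ΣxΣy = 59636 − 58640 = 996
nΣx² − (Σx)² = 583252 − 537289 = 45963; nΣy² − (Σy)² = 6456 − 6400 = 56
r = 996 / √(45963 × 56) = 996 / 1604.3466 ≈ 0.621

0.621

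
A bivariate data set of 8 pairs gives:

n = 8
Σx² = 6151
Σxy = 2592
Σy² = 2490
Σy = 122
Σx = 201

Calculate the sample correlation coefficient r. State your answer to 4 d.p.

-0.5685

r = (nΣxy − ΣxΣy) / √[(nΣx² − (Σx)²)(nΣy² − (Σy)²)]
Numerator: 8×2592 − 201×122 = -3786
Denominator: √[(49208 − 40401)(19920 − 14884)] = √[8807 × 5036] = 6659.7336
r = -3786 / 6659.7336 ≈ -0.5685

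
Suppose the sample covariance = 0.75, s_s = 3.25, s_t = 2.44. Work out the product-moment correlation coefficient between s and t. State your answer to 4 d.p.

r = Cov(s,t) / (s_s · s_t) = 0.75 / (3.25 × 2.44)
  = 0.75 / 7.9300 ≈ 0.0946

0.0946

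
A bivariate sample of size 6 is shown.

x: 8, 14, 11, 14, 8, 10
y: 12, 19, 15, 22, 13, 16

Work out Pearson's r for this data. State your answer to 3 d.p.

n = 6, Σx = 65, Σy = 97, Σx² = 741, Σy² = 1639, Σxy = 1099
nΣxy − ΣxΣy = 6594 − 6305 = 289
nΣx² − (Σx)² = 4446 − 4225 = 221; nΣy² − (Σy)² = 9834 − 9409 = 425
r = 289 / √(221 × 425) = 289 / 306.4719 ≈ 0.943

0.943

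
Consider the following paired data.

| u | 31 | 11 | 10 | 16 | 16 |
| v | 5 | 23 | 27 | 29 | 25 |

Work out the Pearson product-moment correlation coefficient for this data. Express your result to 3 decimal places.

n = 5, Σu = 84, Σv = 109, Σu² = 1694, Σv² = 2749, Σuv = 1542
nΣuv − ΣuΣv = 7710 − 9156 = -1446
nΣu² − (Σu)² = 8470 − 7056 = 1414; nΣv² − (Σv)² = 13745 − 11881 = 1864
r = -1446 / √(1414 × 1864) = -1446 / 1623.4827 ≈ -0.891

-0.891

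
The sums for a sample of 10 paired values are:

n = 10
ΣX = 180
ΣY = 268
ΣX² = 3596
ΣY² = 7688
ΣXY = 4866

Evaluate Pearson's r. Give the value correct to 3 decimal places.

0.099

r = (nΣXY − ΣXΣY) / √[(nΣX² − (ΣX)²)(nΣY² − (ΣY)²)]
Numerator: 10×4866 − 180×268 = 420
Denominator: √[(35960 − 32400)(76880 − 71824)] = √[3560 × 5056] = 4242.5653
r = 420 / 4242.5653 ≈ 0.099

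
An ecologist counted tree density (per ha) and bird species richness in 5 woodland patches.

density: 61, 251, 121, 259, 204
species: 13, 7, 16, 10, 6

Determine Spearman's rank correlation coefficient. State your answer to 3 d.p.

-0.500

Rank density: 1, 4, 2, 5, 3
Rank species: 4, 2, 5, 3, 1
d = rank(density) − rank(species): -3, 2, -3, 2, 2; Σd² = 30
ρ = 1 − 6Σd² / [n(n²−1)] = 1 − 6×30 / (5×24) = 1 − 180/120 ≈ -0.500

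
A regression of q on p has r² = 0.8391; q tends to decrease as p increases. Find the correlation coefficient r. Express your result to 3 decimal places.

-0.916

|r| = √0.8391 = 0.916
The association is negative, so r = −0.916.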